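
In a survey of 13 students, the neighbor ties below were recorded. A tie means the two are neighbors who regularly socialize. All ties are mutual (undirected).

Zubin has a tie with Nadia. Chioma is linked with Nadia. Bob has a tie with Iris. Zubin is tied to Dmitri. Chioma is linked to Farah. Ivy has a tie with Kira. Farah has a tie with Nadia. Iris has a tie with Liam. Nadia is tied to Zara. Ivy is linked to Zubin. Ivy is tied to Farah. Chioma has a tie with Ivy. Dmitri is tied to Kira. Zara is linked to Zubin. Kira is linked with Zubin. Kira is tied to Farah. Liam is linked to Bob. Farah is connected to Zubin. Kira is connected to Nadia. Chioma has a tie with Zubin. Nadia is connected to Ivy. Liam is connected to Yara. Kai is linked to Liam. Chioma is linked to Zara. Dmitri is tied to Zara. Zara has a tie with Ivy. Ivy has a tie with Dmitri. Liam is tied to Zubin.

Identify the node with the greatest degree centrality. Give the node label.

Zubin

Degrees — Bob:2, Chioma:5, Dmitri:4, Farah:5, Iris:2, Ivy:7, Kai:1, Kira:5, Liam:5, Nadia:6, Yara:1, Zara:5, Zubin:8.
The maximum is 8, attained only by Zubin.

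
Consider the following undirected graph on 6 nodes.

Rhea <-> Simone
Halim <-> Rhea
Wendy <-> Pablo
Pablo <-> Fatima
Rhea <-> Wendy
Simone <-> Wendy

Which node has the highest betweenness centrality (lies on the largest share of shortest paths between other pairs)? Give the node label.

Unnormalized betweenness of each node: Fatima:0, Halim:0, Pablo:4, Rhea:4, Simone:0, Wendy:6.
Wendy has the largest value, 6, making it the main broker — the node through which the most shortest paths run.

Wendy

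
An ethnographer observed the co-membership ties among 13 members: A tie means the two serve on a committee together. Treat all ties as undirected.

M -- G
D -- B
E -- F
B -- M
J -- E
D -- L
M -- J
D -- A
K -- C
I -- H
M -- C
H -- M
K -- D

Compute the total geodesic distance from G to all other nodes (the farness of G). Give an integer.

Distances from G: A:4, B:2, C:2, D:3, E:3, F:4, H:2, I:3, J:2, K:3, L:4, M:1.
Sum = 4 + 2 + 2 + 3 + 3 + 4 + 2 + 3 + 2 + 3 + 4 + 1 = 33.

33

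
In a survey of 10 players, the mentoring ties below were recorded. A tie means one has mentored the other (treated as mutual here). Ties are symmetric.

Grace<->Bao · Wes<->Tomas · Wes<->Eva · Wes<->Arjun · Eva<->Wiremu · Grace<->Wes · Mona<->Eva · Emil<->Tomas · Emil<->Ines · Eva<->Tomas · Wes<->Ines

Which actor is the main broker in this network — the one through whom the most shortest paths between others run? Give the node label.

Unnormalized betweenness of each node: Arjun:0, Bao:0, Emil:1/2, Eva:15, Grace:8, Ines:2, Mona:0, Tomas:5, Wes:47/2, Wiremu:0.
Wes has the largest value, 47/2, making it the main broker — the node through which the most shortest paths run.

Wes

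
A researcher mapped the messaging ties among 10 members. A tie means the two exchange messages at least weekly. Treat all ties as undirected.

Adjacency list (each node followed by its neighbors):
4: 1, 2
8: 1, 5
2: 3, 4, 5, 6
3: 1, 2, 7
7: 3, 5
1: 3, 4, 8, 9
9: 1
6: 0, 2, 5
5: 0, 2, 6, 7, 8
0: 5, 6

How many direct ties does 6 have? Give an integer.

3

6 is directly tied to 0, 2, and 5. That is 3 neighbors, so the degree of 6 is 3.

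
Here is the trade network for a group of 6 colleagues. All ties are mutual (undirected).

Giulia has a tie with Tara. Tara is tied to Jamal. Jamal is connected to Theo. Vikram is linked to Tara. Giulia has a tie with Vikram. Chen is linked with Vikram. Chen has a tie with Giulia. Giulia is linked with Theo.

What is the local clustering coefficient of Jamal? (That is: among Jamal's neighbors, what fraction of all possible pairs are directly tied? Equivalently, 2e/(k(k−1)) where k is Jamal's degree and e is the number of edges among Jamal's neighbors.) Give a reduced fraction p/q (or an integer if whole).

Jamal's neighbors: Tara and Theo (k = 2).
Possible neighbor pairs: C(2,2) = 1. Edges among them: none → e = 0.
Clustering(Jamal) = 0/1.

0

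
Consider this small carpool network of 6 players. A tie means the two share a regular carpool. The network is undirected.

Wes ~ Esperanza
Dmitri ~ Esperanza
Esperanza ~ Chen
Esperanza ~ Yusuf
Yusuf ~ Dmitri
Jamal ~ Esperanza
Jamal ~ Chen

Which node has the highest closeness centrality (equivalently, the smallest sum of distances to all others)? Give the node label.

Esperanza

Farness (sum of distances to all others) for each node — Chen:8, Dmitri:8, Esperanza:5, Jamal:8, Wes:9, Yusuf:8.
The smallest farness is 5, for Esperanza, so Esperanza has the highest closeness.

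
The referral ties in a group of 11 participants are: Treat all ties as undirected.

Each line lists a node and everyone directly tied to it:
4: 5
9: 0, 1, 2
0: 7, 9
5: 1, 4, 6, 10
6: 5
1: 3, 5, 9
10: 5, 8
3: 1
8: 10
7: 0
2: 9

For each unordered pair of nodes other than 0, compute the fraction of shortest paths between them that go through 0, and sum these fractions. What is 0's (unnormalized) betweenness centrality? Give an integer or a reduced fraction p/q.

Pairs whose geodesics pass through 0 — 7–6: 1; 7–8: 1; 7–10: 1; 7–2: 1; 7–9: 1; 7–5: 1; 7–4: 1; 7–3: 1; 7–1: 1.
All other pairs contribute 0.
Summing the contributions gives betweenness(0) = 9.

9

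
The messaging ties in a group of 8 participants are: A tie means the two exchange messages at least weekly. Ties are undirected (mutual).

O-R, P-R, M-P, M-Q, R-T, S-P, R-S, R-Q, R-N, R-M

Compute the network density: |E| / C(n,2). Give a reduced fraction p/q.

There are 10 edges and 8 nodes, so the maximum possible is C(8,2) = 28.
Density = 10/28 = 5/14.

5/14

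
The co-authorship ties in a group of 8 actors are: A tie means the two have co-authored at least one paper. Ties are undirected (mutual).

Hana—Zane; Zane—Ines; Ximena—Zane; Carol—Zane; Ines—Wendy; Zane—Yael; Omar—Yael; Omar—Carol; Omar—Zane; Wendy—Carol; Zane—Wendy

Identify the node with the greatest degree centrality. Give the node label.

Zane

Degrees — Carol:3, Hana:1, Ines:2, Omar:3, Wendy:3, Ximena:1, Yael:2, Zane:7.
The maximum is 7, attained only by Zane.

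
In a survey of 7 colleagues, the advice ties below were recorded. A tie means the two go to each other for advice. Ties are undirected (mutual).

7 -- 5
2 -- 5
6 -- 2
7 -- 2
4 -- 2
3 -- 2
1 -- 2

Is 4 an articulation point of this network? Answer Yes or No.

Even without 4, every remaining node can still reach every other (the residual graph is connected), so 4 is not a cut vertex.

No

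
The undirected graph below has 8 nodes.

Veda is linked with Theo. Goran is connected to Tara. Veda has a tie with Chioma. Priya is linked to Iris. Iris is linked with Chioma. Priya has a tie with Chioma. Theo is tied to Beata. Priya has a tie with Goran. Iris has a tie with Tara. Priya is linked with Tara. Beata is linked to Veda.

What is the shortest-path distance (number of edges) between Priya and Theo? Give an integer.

One shortest route is Priya – Chioma – Veda – Theo, which uses 3 edges, and at distance 2 from Priya we only reach {Veda}, which does not include Theo. So d(Priya,Theo) = 3.

3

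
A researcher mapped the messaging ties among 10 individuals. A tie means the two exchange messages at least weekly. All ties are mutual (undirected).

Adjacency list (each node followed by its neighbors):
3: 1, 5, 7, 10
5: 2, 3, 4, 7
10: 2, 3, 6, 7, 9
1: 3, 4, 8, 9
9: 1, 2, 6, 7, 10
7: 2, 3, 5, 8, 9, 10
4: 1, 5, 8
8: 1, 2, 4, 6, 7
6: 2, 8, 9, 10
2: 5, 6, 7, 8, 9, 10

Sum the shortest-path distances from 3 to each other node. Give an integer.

14

Distances from 3: 1:1, 2:2, 4:2, 5:1, 6:2, 7:1, 8:2, 9:2, 10:1.
Sum = 1 + 2 + 2 + 1 + 2 + 1 + 2 + 2 + 1 = 14.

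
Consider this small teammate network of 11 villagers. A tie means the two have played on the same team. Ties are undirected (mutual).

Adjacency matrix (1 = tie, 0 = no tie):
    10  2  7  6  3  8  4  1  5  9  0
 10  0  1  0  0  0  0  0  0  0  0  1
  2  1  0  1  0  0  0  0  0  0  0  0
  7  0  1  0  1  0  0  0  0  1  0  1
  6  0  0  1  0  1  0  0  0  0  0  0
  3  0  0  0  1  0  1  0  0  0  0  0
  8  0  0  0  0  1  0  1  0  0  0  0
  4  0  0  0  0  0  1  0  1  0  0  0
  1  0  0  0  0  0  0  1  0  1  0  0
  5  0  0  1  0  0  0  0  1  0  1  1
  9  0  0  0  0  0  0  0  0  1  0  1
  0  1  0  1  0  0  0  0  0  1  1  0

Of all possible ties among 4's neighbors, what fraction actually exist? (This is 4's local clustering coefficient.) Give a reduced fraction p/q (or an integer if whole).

0

4's neighbors: 1 and 8 (k = 2).
Possible neighbor pairs: C(2,2) = 1. Edges among them: none → e = 0.
Clustering(4) = 0/1.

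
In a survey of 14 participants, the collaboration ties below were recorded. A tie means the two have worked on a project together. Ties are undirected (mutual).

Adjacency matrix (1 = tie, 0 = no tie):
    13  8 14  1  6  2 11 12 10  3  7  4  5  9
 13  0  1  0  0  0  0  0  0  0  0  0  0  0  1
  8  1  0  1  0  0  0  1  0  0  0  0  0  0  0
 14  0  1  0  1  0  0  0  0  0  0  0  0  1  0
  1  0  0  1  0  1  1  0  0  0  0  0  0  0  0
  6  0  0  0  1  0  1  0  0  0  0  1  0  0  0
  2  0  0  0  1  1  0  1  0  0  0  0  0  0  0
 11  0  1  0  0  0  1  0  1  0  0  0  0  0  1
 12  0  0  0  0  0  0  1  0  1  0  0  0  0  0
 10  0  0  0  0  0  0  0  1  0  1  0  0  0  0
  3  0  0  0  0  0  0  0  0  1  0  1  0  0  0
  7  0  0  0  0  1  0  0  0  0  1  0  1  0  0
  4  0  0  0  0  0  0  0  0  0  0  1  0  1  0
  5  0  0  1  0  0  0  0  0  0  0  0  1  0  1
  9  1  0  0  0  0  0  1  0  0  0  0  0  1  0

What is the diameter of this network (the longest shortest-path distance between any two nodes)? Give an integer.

5

Eccentricity of each node (its greatest distance to any other): 1:4, 2:3, 3:5, 4:4, 5:4, 6:4, 7:4, 8:4, 9:4, 10:4, 11:3, 12:4, 13:5, 14:4.
The maximum eccentricity is 5, realized for instance by the pair 13–3 via 13 – 8 – 11 – 12 – 10 – 3. So the diameter is 5.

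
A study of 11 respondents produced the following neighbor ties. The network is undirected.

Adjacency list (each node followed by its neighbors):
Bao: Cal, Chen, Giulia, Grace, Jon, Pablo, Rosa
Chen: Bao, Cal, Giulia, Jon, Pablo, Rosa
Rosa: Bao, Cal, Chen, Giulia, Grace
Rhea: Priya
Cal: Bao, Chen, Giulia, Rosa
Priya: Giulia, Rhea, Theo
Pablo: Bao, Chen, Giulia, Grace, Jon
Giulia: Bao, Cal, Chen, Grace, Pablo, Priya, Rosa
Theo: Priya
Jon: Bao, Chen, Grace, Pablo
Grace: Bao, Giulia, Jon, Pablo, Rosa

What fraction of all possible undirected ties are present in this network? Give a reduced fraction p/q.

There are 24 edges and 11 nodes, so the maximum possible is C(11,2) = 55.
Density = 24/55.

24/55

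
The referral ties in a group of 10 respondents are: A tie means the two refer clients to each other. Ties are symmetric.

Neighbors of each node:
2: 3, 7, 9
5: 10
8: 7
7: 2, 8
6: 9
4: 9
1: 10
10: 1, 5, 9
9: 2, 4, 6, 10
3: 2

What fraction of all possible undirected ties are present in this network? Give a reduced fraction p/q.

1/5

There are 9 edges and 10 nodes, so the maximum possible is C(10,2) = 45.
Density = 9/45 = 1/5.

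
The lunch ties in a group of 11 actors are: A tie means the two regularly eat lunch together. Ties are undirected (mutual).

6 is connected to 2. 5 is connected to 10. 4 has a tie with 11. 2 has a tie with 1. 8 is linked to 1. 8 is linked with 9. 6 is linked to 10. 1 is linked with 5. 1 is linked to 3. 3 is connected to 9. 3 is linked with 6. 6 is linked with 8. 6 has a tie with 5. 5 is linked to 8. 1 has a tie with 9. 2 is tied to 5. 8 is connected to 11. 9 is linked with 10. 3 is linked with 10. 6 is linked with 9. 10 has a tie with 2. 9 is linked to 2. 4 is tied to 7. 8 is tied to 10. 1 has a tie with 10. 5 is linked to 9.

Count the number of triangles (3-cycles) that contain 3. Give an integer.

3's neighbors: 1, 6, 9, and 10.
Neighbor pairs that are themselves tied: 3–1–9; 3–1–10; 3–6–9; 3–6–10; 3–9–10. Each forms one triangle with 3, for 5 in total.

5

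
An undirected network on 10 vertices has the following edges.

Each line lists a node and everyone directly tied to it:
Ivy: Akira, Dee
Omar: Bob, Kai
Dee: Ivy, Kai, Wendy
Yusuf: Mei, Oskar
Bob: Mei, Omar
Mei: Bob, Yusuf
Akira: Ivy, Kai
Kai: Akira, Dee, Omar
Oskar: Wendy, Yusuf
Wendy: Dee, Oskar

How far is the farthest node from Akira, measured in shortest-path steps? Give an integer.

Distances from Akira: Bob:3, Dee:2, Ivy:1, Kai:1, Mei:4, Omar:2, Oskar:4, Wendy:3, Yusuf:5.
The largest is 5 (to Yusuf), so the eccentricity of Akira is 5.

5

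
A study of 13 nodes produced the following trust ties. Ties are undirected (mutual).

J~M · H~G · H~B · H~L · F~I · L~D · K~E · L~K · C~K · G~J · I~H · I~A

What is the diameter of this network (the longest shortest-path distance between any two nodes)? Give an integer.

Eccentricity of each node (its greatest distance to any other): A:5, B:4, C:6, D:5, E:6, F:5, G:4, H:3, I:4, J:5, K:5, L:4, M:6.
The maximum eccentricity is 6, realized for instance by the pair C–M via C – K – L – H – G – J – M. So the diameter is 6.

6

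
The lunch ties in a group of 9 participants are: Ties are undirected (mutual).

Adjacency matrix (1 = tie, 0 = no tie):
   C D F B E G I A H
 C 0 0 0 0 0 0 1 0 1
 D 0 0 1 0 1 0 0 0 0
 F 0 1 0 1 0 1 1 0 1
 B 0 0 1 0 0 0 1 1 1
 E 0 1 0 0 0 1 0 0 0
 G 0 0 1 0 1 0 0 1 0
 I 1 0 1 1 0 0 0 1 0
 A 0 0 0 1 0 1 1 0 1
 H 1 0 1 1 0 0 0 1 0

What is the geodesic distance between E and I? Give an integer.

3

One shortest route is E – D – F – I, which uses 3 edges, and at distance 2 from E we only reach {A, F}, which does not include I. So d(E,I) = 3.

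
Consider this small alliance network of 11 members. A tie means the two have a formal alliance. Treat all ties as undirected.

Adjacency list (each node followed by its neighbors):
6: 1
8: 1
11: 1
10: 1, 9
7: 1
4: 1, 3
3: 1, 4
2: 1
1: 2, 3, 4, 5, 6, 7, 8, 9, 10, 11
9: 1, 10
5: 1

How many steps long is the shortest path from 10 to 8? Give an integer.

One shortest route is 10 – 1 – 8, which uses 2 edges, and 10 and 8 are not directly tied, so nothing shorter exists. So d(10,8) = 2.

2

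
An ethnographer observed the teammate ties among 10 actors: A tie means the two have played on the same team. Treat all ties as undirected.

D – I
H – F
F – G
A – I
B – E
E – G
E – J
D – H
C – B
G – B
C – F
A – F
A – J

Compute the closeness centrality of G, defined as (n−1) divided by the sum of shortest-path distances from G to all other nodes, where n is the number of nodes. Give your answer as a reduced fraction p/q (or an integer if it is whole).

Distances from G: A:2, B:1, C:2, D:3, E:1, F:1, H:2, I:3, J:2. Sum = 17.
n = 10, so closeness = 9/17.

9/17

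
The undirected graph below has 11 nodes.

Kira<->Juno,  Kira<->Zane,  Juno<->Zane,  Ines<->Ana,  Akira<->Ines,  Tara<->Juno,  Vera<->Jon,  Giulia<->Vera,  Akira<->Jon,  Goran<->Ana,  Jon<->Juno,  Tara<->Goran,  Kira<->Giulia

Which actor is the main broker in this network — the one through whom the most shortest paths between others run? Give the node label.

Juno

Unnormalized betweenness of each node: Akira:17/2, Ana:3, Giulia:3/2, Goran:11/2, Ines:9/2, Jon:16, Juno:20, Kira:5, Tara:19/2, Vera:7/2, Zane:0.
Juno has the largest value, 20, making it the main broker — the node through which the most shortest paths run.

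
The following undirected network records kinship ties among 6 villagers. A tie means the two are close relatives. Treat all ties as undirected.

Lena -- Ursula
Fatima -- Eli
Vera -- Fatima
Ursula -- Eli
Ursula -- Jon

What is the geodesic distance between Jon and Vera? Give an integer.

4

One shortest route is Jon – Ursula – Eli – Fatima – Vera, which uses 4 edges, and at distance 3 from Jon we only reach {Fatima}, which does not include Vera. So d(Jon,Vera) = 4.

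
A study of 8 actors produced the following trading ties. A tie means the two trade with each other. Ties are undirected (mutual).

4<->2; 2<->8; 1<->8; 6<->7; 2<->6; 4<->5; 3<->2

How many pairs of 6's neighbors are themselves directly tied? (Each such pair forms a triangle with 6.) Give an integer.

0

6's neighbors are 2 and 7, but none of them are tied to each other, so no triangle contains 6.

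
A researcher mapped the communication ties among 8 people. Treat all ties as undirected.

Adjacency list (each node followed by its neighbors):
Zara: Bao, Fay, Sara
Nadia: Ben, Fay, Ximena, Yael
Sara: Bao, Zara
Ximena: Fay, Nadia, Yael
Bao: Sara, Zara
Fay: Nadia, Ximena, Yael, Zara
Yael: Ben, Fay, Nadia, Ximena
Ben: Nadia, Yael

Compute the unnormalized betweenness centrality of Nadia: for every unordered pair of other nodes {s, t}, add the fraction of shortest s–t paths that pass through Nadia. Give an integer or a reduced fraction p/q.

5/2

Pairs whose geodesics pass through Nadia — Zara–Ben: 1/2; Bao–Ben: 1/2; Sara–Ben: 1/2; Ben–Ximena: 1/2; Ben–Fay: 1/2.
All other pairs contribute 0.
Summing the contributions gives betweenness(Nadia) = 5/2.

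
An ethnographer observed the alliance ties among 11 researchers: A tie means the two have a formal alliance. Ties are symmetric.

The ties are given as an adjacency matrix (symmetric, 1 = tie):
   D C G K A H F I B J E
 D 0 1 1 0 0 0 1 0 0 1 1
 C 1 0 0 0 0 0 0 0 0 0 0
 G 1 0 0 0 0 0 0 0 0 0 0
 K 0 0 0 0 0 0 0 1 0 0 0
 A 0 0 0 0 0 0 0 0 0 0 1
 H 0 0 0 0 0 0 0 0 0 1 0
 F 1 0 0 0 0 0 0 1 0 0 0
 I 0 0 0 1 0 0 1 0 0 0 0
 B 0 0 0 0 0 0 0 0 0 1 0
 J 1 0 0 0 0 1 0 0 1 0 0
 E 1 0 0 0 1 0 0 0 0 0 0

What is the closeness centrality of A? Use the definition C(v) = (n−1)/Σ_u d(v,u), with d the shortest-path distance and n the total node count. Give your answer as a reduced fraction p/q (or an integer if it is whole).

Distances from A: B:4, C:3, D:2, E:1, F:3, G:3, H:4, I:4, J:3, K:5. Sum = 32.
n = 11, so closeness = 10/32 = 5/16.

5/16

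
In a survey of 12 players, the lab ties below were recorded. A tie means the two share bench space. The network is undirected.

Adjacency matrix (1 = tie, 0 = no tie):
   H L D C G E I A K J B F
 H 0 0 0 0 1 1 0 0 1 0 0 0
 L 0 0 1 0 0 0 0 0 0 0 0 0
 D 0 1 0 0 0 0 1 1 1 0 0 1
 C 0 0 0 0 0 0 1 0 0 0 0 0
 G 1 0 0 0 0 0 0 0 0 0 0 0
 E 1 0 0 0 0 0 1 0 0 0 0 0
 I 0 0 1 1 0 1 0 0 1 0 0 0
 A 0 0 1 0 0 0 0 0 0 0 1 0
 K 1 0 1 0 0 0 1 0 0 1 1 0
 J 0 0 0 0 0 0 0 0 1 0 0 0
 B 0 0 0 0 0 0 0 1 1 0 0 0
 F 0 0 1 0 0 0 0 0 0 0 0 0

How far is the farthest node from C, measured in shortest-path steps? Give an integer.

4

Distances from C: A:3, B:3, D:2, E:2, F:3, G:4, H:3, I:1, J:3, K:2, L:3.
The largest is 4 (to G), so the eccentricity of C is 4.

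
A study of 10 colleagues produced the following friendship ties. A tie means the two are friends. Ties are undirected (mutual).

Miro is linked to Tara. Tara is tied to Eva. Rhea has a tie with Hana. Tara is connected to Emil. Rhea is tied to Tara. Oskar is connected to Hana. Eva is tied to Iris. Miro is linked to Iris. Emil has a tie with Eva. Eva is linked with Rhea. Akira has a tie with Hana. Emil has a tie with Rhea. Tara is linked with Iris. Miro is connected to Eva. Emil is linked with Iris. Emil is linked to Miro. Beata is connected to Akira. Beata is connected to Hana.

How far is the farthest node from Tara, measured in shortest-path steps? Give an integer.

Distances from Tara: Akira:3, Beata:3, Emil:1, Eva:1, Hana:2, Iris:1, Miro:1, Oskar:3, Rhea:1.
The largest is 3 (to Beata, Oskar, and Akira), so the eccentricity of Tara is 3.

3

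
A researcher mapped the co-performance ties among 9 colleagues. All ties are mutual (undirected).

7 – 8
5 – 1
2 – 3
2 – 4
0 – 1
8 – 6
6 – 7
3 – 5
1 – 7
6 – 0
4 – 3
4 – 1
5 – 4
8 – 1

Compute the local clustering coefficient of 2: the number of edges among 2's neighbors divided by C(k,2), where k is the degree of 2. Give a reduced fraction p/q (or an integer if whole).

1

2's neighbors: 3 and 4 (k = 2).
Possible neighbor pairs: C(2,2) = 1. Edges among them: 3–4 → e = 1.
Clustering(2) = 1/1.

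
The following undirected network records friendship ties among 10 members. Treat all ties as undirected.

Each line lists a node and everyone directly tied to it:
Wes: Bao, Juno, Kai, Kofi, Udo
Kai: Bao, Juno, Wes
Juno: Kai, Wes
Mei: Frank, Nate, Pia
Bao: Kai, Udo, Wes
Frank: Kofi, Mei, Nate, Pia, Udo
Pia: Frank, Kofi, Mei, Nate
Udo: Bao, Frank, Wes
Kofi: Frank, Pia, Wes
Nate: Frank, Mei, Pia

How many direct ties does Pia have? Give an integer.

4

Pia is directly tied to Frank, Kofi, Mei, and Nate. That is 4 neighbors, so the degree of Pia is 4.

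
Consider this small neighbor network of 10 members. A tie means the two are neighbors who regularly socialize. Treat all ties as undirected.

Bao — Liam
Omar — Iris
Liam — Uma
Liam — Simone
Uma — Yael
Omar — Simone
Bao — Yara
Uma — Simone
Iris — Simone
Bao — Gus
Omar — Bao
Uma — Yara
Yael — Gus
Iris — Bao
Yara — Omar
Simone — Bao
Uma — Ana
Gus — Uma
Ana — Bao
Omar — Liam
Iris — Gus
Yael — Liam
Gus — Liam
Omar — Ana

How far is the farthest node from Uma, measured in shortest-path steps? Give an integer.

Distances from Uma: Ana:1, Bao:2, Gus:1, Iris:2, Liam:1, Omar:2, Simone:1, Yael:1, Yara:1.
The largest is 2 (to Omar, Bao, and Iris), so the eccentricity of Uma is 2.

2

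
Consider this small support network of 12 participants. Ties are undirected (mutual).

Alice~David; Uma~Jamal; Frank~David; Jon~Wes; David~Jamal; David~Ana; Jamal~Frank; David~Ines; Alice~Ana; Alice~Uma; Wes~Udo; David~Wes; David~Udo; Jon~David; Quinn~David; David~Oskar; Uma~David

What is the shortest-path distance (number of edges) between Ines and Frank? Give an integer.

2

One shortest route is Ines – David – Frank, which uses 2 edges, and Ines and Frank are not directly tied, so nothing shorter exists. So d(Ines,Frank) = 2.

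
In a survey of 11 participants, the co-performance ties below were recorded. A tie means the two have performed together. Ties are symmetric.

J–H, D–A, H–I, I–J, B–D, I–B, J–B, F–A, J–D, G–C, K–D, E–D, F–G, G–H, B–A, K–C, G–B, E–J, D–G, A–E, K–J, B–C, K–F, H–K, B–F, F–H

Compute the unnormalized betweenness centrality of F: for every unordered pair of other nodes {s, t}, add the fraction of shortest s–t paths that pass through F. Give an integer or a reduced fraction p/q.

Pairs whose geodesics pass through F — A–H: 1; A–K: 1/2; A–G: 1/3; H–B: 1/4; K–G: 1/4; K–B: 1/4.
All other pairs contribute 0.
Summing the contributions gives betweenness(F) = 31/12.

31/12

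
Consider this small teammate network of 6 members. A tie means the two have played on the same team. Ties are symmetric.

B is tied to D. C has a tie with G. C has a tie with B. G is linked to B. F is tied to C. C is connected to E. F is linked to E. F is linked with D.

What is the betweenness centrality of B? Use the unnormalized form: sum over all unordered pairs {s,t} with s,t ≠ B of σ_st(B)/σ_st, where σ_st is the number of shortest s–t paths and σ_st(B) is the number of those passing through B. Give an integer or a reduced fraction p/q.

3/2

Pairs whose geodesics pass through B — C–D: 1/2; D–G: 1.
All other pairs contribute 0.
Summing the contributions gives betweenness(B) = 3/2.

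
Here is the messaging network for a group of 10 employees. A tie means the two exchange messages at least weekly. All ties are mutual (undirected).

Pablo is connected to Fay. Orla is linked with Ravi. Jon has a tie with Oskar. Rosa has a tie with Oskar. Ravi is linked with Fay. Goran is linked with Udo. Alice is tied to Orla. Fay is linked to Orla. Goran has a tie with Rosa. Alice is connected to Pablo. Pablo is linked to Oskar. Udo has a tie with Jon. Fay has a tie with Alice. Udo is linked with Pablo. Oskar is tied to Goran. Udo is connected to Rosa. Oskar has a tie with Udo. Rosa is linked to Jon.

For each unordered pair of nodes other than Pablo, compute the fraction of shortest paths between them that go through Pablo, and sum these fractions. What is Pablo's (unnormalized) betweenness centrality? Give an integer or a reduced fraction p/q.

20

Pairs whose geodesics pass through Pablo — Alice–Goran: 2/2; Alice–Rosa: 2/2; Alice–Oskar: 1; Alice–Udo: 1; Alice–Jon: 2/2; Orla–Goran: 4/4; Orla–Rosa: 4/4; Orla–Oskar: 2/2; Orla–Udo: 2/2; Orla–Jon: 4/4; Fay–Goran: 2/2; Fay–Rosa: 2/2; Fay–Oskar: 1; Fay–Udo: 1 … (+6 more pairs).
All other pairs contribute 0.
Summing the contributions gives betweenness(Pablo) = 20.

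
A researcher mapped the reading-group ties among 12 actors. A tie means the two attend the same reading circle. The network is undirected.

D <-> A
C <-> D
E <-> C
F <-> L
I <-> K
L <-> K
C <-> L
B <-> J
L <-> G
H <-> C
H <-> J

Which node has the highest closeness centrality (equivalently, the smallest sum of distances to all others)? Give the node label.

Farness (sum of distances to all others) for each node — A:38, B:44, C:20, D:28, E:30, F:32, G:32, H:26, I:40, J:34, K:30, L:22.
The smallest farness is 20, for C, so C has the highest closeness.

C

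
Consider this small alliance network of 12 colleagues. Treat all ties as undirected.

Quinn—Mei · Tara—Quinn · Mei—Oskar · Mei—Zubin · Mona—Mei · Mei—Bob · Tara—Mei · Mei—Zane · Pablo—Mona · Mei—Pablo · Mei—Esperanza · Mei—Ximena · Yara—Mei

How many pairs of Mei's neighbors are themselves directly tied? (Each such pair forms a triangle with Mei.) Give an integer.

Mei's neighbors: Bob, Esperanza, Mona, Oskar, Pablo, Quinn, Tara, Ximena, Yara, Zane, and Zubin.
Neighbor pairs that are themselves tied: Mei–Mona–Pablo; Mei–Quinn–Tara. Each forms one triangle with Mei, for 2 in total.

2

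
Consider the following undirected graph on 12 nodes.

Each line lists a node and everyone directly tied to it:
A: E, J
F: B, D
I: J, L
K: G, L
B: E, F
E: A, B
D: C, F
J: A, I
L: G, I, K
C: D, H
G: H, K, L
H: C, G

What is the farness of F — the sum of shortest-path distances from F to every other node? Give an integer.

35

Distances from F: A:3, B:1, C:2, D:1, E:2, G:4, H:3, I:5, J:4, K:5, L:5.
Sum = 3 + 1 + 2 + 1 + 2 + 4 + 3 + 5 + 4 + 5 + 5 = 35.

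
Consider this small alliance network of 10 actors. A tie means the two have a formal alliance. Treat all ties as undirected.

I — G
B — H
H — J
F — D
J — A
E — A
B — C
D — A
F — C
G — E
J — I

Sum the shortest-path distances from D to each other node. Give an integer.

Distances from D: A:1, B:3, C:2, E:2, F:1, G:3, H:3, I:3, J:2.
Sum = 1 + 3 + 2 + 2 + 1 + 3 + 3 + 3 + 2 = 20.

20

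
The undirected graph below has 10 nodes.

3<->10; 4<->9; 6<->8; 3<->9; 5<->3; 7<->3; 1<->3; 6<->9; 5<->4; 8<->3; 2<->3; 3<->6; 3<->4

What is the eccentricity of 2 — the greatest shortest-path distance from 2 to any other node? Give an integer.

Distances from 2: 1:2, 3:1, 4:2, 5:2, 6:2, 7:2, 8:2, 9:2, 10:2.
The largest is 2 (to 9, 6, 7, 10, 8, 4, 5, and 1), so the eccentricity of 2 is 2.

2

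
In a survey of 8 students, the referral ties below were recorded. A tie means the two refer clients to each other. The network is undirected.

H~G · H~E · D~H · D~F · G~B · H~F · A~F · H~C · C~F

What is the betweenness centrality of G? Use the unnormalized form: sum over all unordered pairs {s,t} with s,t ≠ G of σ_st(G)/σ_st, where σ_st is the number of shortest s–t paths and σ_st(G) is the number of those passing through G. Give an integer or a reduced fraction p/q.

6

Pairs whose geodesics pass through G — D–B: 1; A–B: 1; H–B: 1; B–E: 1; B–F: 1; B–C: 1.
All other pairs contribute 0.
Summing the contributions gives betweenness(G) = 6.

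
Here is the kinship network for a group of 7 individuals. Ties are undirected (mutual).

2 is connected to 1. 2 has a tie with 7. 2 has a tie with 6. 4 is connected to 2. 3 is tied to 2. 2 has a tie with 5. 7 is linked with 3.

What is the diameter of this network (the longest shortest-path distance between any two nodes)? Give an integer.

2

Eccentricity of each node (its greatest distance to any other): 1:2, 2:1, 3:2, 4:2, 5:2, 6:2, 7:2.
The maximum eccentricity is 2, realized for instance by the pair 7–5 via 7 – 2 – 5. So the diameter is 2.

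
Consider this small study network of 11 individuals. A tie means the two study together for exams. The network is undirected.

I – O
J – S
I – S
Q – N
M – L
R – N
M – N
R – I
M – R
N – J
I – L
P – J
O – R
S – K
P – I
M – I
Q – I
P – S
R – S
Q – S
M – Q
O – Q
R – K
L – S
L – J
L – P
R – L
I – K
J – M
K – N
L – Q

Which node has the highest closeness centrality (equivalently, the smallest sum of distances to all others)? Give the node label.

I

Farness (sum of distances to all others) for each node — I:12, J:16, K:16, L:13, M:14, N:15, O:18, P:16, Q:14, R:13, S:13.
The smallest farness is 12, for I, so I has the highest closeness.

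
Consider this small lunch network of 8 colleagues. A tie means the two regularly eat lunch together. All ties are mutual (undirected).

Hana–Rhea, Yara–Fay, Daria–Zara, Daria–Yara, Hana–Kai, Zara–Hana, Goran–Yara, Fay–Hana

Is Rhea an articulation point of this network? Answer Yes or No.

Even without Rhea, every remaining node can still reach every other (the residual graph is connected), so Rhea is not a cut vertex.

No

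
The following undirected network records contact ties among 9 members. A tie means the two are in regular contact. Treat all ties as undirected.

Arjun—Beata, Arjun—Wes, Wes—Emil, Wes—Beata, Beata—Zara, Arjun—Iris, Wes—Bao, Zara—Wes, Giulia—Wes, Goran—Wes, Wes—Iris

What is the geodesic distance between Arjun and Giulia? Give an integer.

2

One shortest route is Arjun – Wes – Giulia, which uses 2 edges, and Arjun and Giulia are not directly tied, so nothing shorter exists. So d(Arjun,Giulia) = 2.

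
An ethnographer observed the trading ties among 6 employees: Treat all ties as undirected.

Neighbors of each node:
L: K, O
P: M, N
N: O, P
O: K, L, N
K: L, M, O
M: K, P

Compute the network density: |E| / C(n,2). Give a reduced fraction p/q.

7/15

There are 7 edges and 6 nodes, so the maximum possible is C(6,2) = 15.
Density = 7/15.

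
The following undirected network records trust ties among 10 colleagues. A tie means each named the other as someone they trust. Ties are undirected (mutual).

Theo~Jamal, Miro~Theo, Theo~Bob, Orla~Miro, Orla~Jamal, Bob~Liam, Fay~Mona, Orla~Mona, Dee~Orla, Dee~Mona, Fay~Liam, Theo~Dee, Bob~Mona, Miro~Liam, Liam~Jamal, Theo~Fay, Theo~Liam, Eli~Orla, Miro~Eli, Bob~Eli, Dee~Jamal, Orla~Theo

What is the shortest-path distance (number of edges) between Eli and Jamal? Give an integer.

One shortest route is Eli – Orla – Jamal, which uses 2 edges, and Eli and Jamal are not directly tied, so nothing shorter exists. So d(Eli,Jamal) = 2.

2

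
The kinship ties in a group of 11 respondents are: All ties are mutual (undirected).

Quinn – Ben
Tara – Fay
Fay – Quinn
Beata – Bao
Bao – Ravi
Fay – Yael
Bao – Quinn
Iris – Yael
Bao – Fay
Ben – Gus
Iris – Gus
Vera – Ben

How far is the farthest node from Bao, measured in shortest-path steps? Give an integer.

Distances from Bao: Beata:1, Ben:2, Fay:1, Gus:3, Iris:3, Quinn:1, Ravi:1, Tara:2, Vera:3, Yael:2.
The largest is 3 (to Gus, Vera, and Iris), so the eccentricity of Bao is 3.

3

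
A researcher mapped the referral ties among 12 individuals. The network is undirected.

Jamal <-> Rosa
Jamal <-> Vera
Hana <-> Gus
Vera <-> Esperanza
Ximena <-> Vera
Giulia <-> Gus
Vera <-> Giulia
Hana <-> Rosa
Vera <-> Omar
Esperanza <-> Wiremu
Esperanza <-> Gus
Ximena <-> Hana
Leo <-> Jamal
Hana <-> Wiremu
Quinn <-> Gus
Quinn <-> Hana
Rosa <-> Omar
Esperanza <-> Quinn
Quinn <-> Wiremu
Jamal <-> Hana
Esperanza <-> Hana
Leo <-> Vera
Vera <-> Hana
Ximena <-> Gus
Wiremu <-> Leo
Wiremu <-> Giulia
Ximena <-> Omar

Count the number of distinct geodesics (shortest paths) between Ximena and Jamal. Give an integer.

The shortest distance is 2. The length-2 paths are: Ximena–Hana–Jamal; Ximena–Vera–Jamal.
That gives 2 distinct shortest paths.

2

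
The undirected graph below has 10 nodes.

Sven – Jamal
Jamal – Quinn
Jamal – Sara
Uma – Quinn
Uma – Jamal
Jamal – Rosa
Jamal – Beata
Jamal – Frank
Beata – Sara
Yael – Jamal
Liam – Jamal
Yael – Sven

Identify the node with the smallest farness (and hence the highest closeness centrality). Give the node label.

Farness (sum of distances to all others) for each node — Beata:16, Frank:17, Jamal:9, Liam:17, Quinn:16, Rosa:17, Sara:16, Sven:16, Uma:16, Yael:16.
The smallest farness is 9, for Jamal, so Jamal has the highest closeness.

Jamal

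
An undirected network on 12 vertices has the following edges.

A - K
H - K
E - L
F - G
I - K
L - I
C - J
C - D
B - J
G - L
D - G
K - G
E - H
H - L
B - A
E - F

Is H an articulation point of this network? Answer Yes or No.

No

Even without H, every remaining node can still reach every other (the residual graph is connected), so H is not a cut vertex.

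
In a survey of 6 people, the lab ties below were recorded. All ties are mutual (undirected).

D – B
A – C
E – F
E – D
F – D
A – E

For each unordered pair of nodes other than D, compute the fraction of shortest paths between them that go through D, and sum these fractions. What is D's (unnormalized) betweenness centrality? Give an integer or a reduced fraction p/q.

4

Pairs whose geodesics pass through D — C–B: 1; E–B: 1; A–B: 1; F–B: 1.
All other pairs contribute 0.
Summing the contributions gives betweenness(D) = 4.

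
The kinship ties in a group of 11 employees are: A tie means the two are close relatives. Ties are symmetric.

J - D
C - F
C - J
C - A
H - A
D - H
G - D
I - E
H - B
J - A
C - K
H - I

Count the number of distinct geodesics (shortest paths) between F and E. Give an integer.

The shortest distance is 5, and the only length-5 path is F–C–A–H–I–E. So there is exactly 1 shortest path.

1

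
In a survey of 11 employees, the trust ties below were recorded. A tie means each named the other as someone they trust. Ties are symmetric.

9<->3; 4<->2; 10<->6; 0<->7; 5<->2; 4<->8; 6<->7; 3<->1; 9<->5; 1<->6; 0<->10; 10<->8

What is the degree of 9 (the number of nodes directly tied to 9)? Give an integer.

9 is directly tied to 3 and 5. That is 2 neighbors, so the degree of 9 is 2.

2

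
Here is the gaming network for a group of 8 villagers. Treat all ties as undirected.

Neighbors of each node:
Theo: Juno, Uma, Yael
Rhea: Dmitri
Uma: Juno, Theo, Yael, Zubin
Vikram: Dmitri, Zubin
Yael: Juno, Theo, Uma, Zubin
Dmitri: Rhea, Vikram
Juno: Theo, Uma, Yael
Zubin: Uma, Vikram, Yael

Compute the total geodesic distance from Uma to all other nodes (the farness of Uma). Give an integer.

13

Distances from Uma: Dmitri:3, Juno:1, Rhea:4, Theo:1, Vikram:2, Yael:1, Zubin:1.
Sum = 3 + 1 + 4 + 1 + 2 + 1 + 1 = 13.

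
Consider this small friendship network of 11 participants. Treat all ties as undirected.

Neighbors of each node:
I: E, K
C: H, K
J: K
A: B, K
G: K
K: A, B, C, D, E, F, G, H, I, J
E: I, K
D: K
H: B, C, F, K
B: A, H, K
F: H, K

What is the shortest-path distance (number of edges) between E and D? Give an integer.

One shortest route is E – K – D, which uses 2 edges, and E and D are not directly tied, so nothing shorter exists. So d(E,D) = 2.

2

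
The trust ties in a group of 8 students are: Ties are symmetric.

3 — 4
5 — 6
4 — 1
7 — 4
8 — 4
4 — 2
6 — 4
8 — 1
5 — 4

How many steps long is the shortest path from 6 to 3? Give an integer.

One shortest route is 6 – 4 – 3, which uses 2 edges, and 6 and 3 are not directly tied, so nothing shorter exists. So d(6,3) = 2.

2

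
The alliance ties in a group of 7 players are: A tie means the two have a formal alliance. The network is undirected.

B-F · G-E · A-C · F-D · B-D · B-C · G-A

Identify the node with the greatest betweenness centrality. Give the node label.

C

Unnormalized betweenness of each node: A:8, B:8, C:9, D:0, E:0, F:0, G:5.
C has the largest value, 9, making it the main broker — the node through which the most shortest paths run.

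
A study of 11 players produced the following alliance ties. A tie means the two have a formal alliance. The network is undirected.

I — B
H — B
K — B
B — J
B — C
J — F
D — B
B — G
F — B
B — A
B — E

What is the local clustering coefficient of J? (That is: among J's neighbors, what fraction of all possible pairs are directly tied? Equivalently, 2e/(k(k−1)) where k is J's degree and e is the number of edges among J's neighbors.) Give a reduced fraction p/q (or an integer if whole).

J's neighbors: B and F (k = 2).
Possible neighbor pairs: C(2,2) = 1. Edges among them: B–F → e = 1.
Clustering(J) = 1/1.

1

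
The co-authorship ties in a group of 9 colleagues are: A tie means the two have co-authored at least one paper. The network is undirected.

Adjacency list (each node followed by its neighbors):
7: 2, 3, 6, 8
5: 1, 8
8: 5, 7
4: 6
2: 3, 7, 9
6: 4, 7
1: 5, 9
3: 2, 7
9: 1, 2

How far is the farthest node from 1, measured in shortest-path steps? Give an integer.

5

Distances from 1: 2:2, 3:3, 4:5, 5:1, 6:4, 7:3, 8:2, 9:1.
The largest is 5 (to 4), so the eccentricity of 1 is 5.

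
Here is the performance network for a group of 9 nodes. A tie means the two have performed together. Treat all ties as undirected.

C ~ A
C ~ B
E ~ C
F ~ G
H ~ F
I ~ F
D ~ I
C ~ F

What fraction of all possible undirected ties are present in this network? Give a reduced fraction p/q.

2/9

There are 8 edges and 9 nodes, so the maximum possible is C(9,2) = 36.
Density = 8/36 = 2/9.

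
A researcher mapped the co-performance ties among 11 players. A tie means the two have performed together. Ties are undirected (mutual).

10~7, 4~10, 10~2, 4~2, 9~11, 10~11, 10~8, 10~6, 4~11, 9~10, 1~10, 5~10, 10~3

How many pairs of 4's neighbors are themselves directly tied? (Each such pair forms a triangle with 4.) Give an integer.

2

4's neighbors: 2, 10, and 11.
Neighbor pairs that are themselves tied: 4–2–10; 4–10–11. Each forms one triangle with 4, for 2 in total.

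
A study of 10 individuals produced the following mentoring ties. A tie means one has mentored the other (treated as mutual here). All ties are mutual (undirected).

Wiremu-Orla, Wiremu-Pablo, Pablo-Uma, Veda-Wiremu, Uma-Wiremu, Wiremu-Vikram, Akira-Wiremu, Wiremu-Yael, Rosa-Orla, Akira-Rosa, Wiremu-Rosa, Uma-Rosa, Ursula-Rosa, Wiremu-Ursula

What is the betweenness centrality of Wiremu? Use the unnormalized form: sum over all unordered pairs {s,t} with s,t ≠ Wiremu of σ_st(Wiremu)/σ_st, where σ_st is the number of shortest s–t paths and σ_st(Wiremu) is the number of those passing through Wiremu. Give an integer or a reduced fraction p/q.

55/2

Pairs whose geodesics pass through Wiremu — Pablo–Vikram: 1; Pablo–Akira: 1; Pablo–Yael: 1; Pablo–Veda: 1; Pablo–Orla: 1; Pablo–Rosa: 1/2; Pablo–Ursula: 1; Vikram–Akira: 1; Vikram–Uma: 1; Vikram–Yael: 1; Vikram–Veda: 1; Vikram–Orla: 1; Vikram–Rosa: 1; Vikram–Ursula: 1 … (+17 more pairs).
All other pairs contribute 0.
Summing the contributions gives betweenness(Wiremu) = 55/2.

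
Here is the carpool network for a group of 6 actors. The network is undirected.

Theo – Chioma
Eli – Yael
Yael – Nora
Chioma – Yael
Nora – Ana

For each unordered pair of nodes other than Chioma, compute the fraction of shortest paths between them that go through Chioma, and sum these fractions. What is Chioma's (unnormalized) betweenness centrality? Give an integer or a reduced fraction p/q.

Pairs whose geodesics pass through Chioma — Yael–Theo: 1; Eli–Theo: 1; Nora–Theo: 1; Ana–Theo: 1.
All other pairs contribute 0.
Summing the contributions gives betweenness(Chioma) = 4.

4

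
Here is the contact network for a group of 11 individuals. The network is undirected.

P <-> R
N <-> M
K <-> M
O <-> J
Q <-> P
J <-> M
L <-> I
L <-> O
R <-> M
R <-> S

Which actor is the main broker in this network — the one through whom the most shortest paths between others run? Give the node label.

Unnormalized betweenness of each node: I:0, J:21, K:0, L:9, M:33, N:0, O:16, P:9, Q:0, R:23, S:0.
M has the largest value, 33, making it the main broker — the node through which the most shortest paths run.

M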